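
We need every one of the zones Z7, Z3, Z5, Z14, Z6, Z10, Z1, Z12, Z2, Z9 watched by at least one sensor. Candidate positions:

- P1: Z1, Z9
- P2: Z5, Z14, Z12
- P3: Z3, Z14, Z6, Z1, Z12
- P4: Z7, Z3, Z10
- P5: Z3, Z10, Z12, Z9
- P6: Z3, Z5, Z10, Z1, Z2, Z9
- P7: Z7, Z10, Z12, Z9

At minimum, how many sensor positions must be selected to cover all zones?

3

P3, P4, P6 together cover {Z7, Z3, Z5, Z14, Z6, Z10, Z1, Z12, Z2, Z9} — every zone.
No 2 of the 7 sensor positions cover everything (all 21 pairs fall short), so 3 is minimum.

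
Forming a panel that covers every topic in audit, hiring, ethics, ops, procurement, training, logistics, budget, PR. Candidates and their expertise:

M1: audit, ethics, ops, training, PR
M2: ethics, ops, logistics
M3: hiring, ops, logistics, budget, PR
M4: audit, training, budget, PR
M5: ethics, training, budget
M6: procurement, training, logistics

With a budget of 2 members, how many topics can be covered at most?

Choosing M1, M3 covers {audit, hiring, ethics, ops, training, logistics, budget, PR} — 8 topics.
No choice of 2 members does better; here procurement is left uncovered.

8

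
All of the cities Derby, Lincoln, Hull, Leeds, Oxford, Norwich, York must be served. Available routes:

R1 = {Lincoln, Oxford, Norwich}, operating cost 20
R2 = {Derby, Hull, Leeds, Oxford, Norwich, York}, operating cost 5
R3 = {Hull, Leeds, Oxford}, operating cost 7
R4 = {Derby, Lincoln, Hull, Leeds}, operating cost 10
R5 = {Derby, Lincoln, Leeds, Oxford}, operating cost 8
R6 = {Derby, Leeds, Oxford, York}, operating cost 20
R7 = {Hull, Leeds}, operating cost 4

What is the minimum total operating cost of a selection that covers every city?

R2, R5 cover every city at operating cost 5 + 8 = 13.
Any cover uses at least 2 routes; among all covering selections none totals below 13.

13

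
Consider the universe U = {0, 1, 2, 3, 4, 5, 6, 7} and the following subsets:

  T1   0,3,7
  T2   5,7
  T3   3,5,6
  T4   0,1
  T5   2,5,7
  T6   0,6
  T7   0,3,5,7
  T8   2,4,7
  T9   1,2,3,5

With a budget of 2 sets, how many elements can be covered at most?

6

Choosing T1, T9 covers {0, 1, 2, 3, 5, 7} — 6 elements.
No choice of 2 sets does better; here 4, 6 are left uncovered.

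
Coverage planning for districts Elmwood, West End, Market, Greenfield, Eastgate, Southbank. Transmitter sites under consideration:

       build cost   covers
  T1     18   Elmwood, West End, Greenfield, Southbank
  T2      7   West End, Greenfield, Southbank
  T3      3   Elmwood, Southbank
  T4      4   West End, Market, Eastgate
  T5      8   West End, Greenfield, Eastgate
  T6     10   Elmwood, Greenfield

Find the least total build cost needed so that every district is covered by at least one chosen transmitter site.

14

T2, T3, T4 cover every district at build cost 7 + 3 + 4 = 14.
Any cover uses at least 2 transmitter sites; among all covering selections none totals below 14.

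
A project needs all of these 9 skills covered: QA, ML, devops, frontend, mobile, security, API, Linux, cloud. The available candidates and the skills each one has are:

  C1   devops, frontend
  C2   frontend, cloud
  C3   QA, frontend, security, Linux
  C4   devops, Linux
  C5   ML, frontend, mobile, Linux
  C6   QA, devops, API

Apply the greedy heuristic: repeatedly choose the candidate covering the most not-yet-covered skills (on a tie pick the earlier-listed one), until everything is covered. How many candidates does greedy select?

Pick 1: C3 covers 4 new skills (QA, frontend, security, Linux).
Pick 2: C5 covers 2 new skills (ML, mobile).
Pick 3: C6 covers 2 new skills (devops, API).
Pick 4: C2 covers 1 new skills (cloud).
Greedy uses 4 candidates.

4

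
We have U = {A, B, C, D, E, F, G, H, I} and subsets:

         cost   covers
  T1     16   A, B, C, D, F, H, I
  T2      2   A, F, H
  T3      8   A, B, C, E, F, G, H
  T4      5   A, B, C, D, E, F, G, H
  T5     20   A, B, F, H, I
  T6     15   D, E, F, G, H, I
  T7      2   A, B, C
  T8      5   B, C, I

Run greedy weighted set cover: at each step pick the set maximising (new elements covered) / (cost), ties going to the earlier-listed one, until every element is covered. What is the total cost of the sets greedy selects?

10

Pick 1: T4 adds 8 new (A, B, C, D, E, F, G, H) at cost 5 (ratio 8/5).
Pick 2: T8 adds 1 new (I) at cost 5 (ratio 1/5).
Greedy total cost: 5 + 5 = 10.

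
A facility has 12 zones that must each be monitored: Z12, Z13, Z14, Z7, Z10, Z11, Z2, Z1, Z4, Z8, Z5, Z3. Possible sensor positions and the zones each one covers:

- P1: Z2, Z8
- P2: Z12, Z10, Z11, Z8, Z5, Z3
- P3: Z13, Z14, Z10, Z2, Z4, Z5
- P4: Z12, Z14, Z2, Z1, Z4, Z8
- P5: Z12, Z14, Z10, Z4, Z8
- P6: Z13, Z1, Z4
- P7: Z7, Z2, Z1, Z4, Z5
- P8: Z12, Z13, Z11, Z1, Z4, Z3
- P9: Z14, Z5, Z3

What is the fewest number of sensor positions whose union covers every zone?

3

P2, P3, P7 together cover {Z12, Z13, Z14, Z7, Z10, Z11, Z2, Z1, Z4, Z8, Z5, Z3} — every zone.
No 2 of the 9 sensor positions cover everything (all 36 pairs fall short), so 3 is minimum.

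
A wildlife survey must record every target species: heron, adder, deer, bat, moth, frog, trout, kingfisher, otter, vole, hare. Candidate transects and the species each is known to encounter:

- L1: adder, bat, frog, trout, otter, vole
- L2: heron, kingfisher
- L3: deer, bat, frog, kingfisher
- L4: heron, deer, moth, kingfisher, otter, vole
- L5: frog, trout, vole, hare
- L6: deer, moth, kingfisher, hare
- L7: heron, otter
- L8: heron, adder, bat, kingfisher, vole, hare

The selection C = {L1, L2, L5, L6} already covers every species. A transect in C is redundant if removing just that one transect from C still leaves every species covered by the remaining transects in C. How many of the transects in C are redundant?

Drop L1: adder, bat, otter uncovered — not redundant.
Drop L2: heron uncovered — not redundant.
Drop L5: the rest still cover every species — redundant.
Drop L6: deer, moth uncovered — not redundant.
1 redundant: L5.

1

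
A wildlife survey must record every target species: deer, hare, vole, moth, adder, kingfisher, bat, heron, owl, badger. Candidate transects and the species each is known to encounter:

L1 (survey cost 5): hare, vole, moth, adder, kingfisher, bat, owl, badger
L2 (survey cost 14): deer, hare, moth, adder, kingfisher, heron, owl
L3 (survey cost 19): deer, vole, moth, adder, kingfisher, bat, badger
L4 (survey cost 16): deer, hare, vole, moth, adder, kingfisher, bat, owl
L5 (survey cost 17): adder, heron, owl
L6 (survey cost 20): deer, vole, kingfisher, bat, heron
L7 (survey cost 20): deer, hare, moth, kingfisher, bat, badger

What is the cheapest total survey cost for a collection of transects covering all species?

19

L1, L2 cover every species at survey cost 5 + 14 = 19.
Any cover uses at least 2 transects; among all covering selections none totals below 19.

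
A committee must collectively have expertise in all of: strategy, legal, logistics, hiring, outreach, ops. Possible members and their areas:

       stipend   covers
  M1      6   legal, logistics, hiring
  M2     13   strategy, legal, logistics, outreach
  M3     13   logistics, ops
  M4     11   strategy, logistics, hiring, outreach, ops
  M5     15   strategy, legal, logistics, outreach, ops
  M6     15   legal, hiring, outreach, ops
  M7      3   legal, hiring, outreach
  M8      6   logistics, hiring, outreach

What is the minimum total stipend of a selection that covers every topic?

M4, M7 cover every topic at stipend 11 + 3 = 14.
Any cover uses at least 2 members; among all covering selections none totals below 14.

14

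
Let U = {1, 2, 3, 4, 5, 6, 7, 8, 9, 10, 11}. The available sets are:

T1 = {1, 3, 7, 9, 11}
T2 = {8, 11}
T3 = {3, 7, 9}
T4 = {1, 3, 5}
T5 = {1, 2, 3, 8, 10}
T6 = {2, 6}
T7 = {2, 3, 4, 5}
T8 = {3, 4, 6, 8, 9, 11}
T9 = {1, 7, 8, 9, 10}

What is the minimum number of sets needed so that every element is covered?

3

T7, T8, T9 together cover {1, 2, 3, 4, 5, 6, 7, 8, 9, 10, 11} — every element.
No 2 of the 9 sets cover everything (all 36 pairs fall short), so 3 is minimum.
Greedy (largest uncovered first) would take T8, T5, T1, T4 — 4 sets — but 3 suffice.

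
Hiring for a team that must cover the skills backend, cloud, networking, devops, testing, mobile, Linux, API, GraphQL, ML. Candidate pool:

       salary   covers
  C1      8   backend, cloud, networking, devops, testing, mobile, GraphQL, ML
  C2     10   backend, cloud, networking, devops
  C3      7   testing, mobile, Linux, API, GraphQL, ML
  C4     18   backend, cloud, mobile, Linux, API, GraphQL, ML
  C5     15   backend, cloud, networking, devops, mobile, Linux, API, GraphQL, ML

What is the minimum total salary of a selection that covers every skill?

15

C1, C3 cover every skill at salary 8 + 7 = 15.
Any cover uses at least 2 candidates; among all covering selections none totals below 15.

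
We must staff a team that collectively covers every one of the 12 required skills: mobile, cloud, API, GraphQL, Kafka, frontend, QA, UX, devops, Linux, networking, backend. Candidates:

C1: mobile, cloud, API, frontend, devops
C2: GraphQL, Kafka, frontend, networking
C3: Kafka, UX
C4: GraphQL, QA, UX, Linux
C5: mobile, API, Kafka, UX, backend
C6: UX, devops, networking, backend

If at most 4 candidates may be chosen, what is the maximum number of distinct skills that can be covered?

12

Choosing C1, C2, C4, C5 covers {mobile, cloud, API, GraphQL, Kafka, frontend, QA, UX, devops, Linux, networking, backend} — 12 skills.
That is all 12 skills.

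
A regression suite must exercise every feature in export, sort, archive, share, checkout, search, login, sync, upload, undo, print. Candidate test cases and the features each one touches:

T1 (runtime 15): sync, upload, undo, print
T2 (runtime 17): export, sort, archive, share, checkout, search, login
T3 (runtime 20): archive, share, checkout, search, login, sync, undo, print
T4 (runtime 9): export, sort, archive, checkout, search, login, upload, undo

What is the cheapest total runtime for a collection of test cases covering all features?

T3, T4 cover every feature at runtime 20 + 9 = 29.
Any cover uses at least 2 test cases; among all covering selections none totals below 29.

29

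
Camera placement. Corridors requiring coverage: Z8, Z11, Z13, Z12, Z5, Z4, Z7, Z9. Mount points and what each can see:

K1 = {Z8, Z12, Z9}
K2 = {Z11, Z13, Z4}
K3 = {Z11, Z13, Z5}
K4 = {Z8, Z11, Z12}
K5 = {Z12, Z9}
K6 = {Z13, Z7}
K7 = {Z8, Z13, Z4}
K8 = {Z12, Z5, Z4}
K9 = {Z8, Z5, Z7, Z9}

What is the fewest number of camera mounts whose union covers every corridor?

3

K1, K2, K9 together cover {Z8, Z11, Z13, Z12, Z5, Z4, Z7, Z9} — every corridor.
No 2 of the 9 camera mounts cover everything (all 36 pairs fall short), so 3 is minimum.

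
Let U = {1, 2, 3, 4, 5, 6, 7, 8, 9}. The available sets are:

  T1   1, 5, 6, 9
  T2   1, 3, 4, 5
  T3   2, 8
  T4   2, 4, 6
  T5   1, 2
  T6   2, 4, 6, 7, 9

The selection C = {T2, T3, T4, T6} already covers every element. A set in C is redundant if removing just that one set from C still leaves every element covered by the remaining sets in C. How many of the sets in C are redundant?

Drop T2: 1, 3, 5 uncovered — not redundant.
Drop T3: 8 uncovered — not redundant.
Drop T4: the rest still cover every element — redundant.
Drop T6: 7, 9 uncovered — not redundant.
1 redundant: T4.

1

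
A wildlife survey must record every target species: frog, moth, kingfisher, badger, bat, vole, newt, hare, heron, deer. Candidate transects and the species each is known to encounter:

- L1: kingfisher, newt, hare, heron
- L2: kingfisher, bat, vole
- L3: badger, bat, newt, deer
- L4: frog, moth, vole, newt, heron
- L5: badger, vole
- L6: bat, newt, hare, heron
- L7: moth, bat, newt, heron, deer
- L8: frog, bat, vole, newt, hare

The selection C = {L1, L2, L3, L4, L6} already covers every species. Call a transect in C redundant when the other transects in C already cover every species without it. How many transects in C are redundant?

3

Drop L1: the rest still cover every species — redundant.
Drop L2: the rest still cover every species — redundant.
Drop L3: badger, deer uncovered — not redundant.
Drop L4: frog, moth uncovered — not redundant.
Drop L6: the rest still cover every species — redundant.
3 redundant: L1, L2, L6.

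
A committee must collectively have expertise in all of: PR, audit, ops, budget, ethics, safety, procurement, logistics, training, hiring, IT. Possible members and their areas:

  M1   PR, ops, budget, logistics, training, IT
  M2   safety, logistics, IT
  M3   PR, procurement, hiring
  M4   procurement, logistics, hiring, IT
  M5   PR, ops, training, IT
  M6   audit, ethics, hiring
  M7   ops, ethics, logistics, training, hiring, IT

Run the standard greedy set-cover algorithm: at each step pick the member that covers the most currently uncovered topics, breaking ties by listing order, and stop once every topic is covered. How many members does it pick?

Pick 1: M1 covers 6 new topics (PR, ops, budget, logistics, training, IT).
Pick 2: M6 covers 3 new topics (audit, ethics, hiring).
Pick 3: M2 covers 1 new topics (safety).
Pick 4: M3 covers 1 new topics (procurement).
Greedy uses 4 members.

4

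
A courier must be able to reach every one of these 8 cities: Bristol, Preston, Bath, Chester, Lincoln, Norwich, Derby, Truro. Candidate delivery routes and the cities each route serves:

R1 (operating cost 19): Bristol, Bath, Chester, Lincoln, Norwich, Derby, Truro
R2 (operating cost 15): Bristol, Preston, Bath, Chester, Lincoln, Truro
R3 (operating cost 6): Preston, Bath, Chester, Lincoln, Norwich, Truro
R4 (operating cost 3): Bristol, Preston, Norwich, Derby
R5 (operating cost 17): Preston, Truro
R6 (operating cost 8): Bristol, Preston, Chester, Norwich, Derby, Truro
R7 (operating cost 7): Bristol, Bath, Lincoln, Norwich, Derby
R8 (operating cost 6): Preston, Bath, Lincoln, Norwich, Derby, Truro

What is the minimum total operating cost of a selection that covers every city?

9

R3, R4 cover every city at operating cost 6 + 3 = 9.
Any cover uses at least 2 routes; among all covering selections none totals below 9.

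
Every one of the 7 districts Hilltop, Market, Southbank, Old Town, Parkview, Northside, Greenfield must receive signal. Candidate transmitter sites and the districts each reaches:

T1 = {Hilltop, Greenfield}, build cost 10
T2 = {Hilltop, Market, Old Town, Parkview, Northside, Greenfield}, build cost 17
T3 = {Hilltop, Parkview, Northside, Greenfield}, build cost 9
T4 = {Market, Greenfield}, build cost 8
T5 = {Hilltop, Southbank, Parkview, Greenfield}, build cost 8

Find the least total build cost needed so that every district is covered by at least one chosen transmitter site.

25

T2, T5 cover every district at build cost 17 + 8 = 25.
Any cover uses at least 2 transmitter sites; among all covering selections none totals below 25.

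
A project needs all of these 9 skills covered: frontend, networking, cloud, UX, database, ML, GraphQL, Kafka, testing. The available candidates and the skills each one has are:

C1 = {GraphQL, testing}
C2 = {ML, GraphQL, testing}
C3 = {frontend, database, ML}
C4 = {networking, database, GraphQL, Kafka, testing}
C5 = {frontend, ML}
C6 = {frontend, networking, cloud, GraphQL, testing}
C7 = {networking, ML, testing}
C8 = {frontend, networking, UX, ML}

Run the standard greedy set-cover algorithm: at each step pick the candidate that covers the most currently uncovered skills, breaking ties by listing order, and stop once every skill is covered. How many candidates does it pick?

3

Pick 1: C4 covers 5 new skills (networking, database, GraphQL, Kafka, testing).
Pick 2: C8 covers 3 new skills (frontend, UX, ML).
Pick 3: C6 covers 1 new skills (cloud).
Greedy uses 3 candidates.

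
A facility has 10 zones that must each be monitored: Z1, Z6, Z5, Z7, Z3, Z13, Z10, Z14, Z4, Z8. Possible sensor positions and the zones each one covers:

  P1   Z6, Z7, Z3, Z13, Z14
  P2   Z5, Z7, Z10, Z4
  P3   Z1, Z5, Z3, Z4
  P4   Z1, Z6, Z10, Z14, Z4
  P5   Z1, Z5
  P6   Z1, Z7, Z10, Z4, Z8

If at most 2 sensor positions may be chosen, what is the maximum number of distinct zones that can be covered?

9

Choosing P1, P6 covers {Z1, Z6, Z7, Z3, Z13, Z10, Z14, Z4, Z8} — 9 zones.
No choice of 2 sensor positions does better; here Z5 is left uncovered.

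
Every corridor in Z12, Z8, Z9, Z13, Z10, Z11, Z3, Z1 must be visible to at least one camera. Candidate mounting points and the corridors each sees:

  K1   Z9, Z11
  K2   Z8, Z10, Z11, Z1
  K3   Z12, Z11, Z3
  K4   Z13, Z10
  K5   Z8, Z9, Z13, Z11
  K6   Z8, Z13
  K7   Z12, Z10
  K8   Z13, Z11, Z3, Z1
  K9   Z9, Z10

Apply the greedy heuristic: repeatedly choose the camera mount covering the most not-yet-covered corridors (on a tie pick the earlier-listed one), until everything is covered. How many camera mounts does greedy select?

3

Pick 1: K2 covers 4 new corridors (Z8, Z10, Z11, Z1).
Pick 2: K3 covers 2 new corridors (Z12, Z3).
Pick 3: K5 covers 2 new corridors (Z9, Z13).
Greedy uses 3 camera mounts.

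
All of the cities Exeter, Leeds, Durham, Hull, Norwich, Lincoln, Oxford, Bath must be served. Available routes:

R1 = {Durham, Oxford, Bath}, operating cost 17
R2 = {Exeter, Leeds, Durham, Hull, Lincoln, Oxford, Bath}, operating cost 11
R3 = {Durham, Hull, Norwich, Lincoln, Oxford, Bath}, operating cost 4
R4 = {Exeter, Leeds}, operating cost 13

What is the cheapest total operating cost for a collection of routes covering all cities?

15

R2, R3 cover every city at operating cost 11 + 4 = 15.
Any cover uses at least 2 routes; among all covering selections none totals below 15.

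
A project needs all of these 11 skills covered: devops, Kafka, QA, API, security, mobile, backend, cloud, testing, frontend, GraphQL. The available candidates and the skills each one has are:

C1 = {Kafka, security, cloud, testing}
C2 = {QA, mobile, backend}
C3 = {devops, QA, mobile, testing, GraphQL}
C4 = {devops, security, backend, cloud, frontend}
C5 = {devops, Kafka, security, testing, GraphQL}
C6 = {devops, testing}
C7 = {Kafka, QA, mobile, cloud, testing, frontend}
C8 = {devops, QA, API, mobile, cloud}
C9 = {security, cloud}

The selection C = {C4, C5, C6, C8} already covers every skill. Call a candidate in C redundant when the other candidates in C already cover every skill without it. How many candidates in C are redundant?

Drop C4: backend, frontend uncovered — not redundant.
Drop C5: Kafka, GraphQL uncovered — not redundant.
Drop C6: the rest still cover every skill — redundant.
Drop C8: QA, API, mobile uncovered — not redundant.
1 redundant: C6.

1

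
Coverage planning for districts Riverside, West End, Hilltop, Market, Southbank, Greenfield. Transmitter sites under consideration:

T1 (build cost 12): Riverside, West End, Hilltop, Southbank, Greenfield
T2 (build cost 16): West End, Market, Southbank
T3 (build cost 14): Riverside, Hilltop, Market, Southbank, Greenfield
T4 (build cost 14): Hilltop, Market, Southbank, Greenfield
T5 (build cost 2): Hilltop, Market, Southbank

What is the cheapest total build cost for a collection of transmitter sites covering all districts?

T1, T5 cover every district at build cost 12 + 2 = 14.
Any cover uses at least 2 transmitter sites; among all covering selections none totals below 14.

14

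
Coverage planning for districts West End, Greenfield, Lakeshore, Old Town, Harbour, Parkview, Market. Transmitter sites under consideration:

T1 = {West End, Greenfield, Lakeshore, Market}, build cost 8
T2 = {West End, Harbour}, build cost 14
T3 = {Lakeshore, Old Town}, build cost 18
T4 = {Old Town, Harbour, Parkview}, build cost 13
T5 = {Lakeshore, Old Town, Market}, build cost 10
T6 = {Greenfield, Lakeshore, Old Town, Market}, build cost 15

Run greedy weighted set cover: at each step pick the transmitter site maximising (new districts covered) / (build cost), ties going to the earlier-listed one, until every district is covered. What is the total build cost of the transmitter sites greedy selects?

21

Pick 1: T1 adds 4 new (West End, Greenfield, Lakeshore, Market) at build cost 8 (ratio 4/8).
Pick 2: T4 adds 3 new (Old Town, Harbour, Parkview) at build cost 13 (ratio 3/13).
Greedy total build cost: 8 + 13 = 21.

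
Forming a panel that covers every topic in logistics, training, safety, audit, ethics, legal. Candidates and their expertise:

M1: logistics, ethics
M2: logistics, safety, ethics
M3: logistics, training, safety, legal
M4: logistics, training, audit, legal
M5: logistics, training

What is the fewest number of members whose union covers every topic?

M2, M4 together cover {logistics, training, safety, audit, ethics, legal} — every topic.
No single member contains all 6 topics, so 2 is optimal.
Greedy (largest uncovered first) would take M3, M1, M4 — 3 members — but 2 suffice.

2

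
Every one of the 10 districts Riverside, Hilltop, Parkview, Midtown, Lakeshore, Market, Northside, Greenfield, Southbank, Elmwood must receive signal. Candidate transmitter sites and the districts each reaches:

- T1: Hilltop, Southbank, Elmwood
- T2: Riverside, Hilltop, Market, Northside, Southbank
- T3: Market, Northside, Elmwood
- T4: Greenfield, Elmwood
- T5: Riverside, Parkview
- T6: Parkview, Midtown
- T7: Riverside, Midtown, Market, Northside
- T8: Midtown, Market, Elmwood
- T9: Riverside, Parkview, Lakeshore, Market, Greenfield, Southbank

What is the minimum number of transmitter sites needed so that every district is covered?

T1, T7, T9 together cover {Riverside, Hilltop, Parkview, Midtown, Lakeshore, Market, Northside, Greenfield, Southbank, Elmwood} — every district.
No 2 of the 9 transmitter sites cover everything (all 36 pairs fall short), so 3 is minimum.

3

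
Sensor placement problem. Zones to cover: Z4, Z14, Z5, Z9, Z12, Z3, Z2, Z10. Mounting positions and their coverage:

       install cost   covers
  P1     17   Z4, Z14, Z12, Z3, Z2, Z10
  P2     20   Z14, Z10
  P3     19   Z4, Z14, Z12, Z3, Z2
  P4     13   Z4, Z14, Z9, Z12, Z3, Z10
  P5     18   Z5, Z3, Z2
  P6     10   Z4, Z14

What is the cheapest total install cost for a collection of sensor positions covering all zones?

P4, P5 cover every zone at install cost 13 + 18 = 31.
Any cover uses at least 2 sensor positions; among all covering selections none totals below 31.

31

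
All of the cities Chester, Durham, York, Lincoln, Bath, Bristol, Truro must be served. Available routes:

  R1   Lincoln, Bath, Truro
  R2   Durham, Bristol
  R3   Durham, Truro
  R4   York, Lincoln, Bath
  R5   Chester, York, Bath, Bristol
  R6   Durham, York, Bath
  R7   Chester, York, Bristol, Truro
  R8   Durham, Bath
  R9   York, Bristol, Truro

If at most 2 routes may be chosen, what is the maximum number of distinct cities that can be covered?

Choosing R1, R5 covers {Chester, York, Lincoln, Bath, Bristol, Truro} — 6 cities.
No choice of 2 routes does better; here Durham is left uncovered.

6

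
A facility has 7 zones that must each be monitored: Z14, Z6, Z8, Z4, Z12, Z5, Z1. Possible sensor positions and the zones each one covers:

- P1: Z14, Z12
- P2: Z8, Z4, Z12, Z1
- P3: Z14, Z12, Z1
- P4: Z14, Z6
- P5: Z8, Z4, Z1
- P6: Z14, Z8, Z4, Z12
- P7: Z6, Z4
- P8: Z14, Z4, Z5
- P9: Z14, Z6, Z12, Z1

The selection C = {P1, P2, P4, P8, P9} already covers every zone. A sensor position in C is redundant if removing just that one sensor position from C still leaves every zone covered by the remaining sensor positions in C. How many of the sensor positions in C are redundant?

3

Drop P1: the rest still cover every zone — redundant.
Drop P2: Z8 uncovered — not redundant.
Drop P4: the rest still cover every zone — redundant.
Drop P8: Z5 uncovered — not redundant.
Drop P9: the rest still cover every zone — redundant.
3 redundant: P1, P4, P9.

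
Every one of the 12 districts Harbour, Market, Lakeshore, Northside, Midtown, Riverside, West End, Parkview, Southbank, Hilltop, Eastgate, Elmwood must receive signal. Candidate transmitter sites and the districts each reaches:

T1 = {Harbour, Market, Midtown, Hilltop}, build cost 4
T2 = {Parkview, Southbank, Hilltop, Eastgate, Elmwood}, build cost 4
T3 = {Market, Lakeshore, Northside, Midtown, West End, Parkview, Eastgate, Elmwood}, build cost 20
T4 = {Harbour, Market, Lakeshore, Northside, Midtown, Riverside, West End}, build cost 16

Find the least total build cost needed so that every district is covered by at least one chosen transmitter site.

20

T2, T4 cover every district at build cost 4 + 16 = 20.
Any cover uses at least 2 transmitter sites; among all covering selections none totals below 20.
Greedy by coverage-per-build cost would pick T2, T1, T4 for 24 — worse than the optimum 20.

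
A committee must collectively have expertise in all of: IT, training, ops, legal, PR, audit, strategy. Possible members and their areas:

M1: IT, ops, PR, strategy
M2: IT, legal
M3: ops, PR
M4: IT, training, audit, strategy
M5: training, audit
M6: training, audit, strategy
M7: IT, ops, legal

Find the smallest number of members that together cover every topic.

M1, M2, M4 together cover {IT, training, ops, legal, PR, audit, strategy} — every topic.
No 2 of the 7 members cover everything (all 21 pairs fall short), so 3 is minimum.

3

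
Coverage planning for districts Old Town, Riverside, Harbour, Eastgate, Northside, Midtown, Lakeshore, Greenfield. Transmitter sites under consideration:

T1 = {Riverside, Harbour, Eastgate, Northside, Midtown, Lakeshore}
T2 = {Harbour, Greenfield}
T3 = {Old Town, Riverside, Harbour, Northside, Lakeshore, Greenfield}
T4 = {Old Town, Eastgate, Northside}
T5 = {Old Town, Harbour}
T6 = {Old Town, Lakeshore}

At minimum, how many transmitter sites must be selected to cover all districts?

T1, T3 together cover {Old Town, Riverside, Harbour, Eastgate, Northside, Midtown, Lakeshore, Greenfield} — every district.
No single transmitter site contains all 8 districts, so 2 is optimal.

2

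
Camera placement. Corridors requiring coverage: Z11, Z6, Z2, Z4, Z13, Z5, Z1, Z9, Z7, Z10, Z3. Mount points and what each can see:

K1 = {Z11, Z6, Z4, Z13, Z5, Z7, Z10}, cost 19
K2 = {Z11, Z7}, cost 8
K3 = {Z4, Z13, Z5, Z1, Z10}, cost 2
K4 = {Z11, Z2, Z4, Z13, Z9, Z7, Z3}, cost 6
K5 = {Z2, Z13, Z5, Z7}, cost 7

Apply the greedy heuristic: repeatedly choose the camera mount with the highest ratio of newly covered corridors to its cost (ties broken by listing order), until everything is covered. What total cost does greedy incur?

Pick 1: K3 adds 5 new (Z4, Z13, Z5, Z1, Z10) at cost 2 (ratio 5/2).
Pick 2: K4 adds 5 new (Z11, Z2, Z9, Z7, Z3) at cost 6 (ratio 5/6).
Pick 3: K1 adds 1 new (Z6) at cost 19 (ratio 1/19).
Greedy total cost: 2 + 6 + 19 = 27.

27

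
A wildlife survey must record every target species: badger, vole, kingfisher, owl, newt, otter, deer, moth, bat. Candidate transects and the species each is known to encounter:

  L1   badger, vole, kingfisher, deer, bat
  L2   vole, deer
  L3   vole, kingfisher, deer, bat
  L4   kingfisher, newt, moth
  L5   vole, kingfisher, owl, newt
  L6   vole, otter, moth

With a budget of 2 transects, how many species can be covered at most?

7

Choosing L1, L4 covers {badger, vole, kingfisher, newt, deer, moth, bat} — 7 species.
No choice of 2 transects does better; here owl, otter are left uncovered.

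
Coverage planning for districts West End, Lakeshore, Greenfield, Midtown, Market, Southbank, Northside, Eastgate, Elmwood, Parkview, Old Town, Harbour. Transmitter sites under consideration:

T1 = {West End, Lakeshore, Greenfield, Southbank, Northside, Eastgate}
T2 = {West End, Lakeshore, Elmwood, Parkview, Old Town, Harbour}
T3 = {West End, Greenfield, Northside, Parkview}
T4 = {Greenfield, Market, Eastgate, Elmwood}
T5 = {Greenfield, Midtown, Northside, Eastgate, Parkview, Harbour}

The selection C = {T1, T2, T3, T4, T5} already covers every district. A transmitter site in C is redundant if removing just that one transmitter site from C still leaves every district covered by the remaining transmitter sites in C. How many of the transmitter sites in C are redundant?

1

Drop T1: Southbank uncovered — not redundant.
Drop T2: Old Town uncovered — not redundant.
Drop T3: the rest still cover every district — redundant.
Drop T4: Market uncovered — not redundant.
Drop T5: Midtown uncovered — not redundant.
1 redundant: T3.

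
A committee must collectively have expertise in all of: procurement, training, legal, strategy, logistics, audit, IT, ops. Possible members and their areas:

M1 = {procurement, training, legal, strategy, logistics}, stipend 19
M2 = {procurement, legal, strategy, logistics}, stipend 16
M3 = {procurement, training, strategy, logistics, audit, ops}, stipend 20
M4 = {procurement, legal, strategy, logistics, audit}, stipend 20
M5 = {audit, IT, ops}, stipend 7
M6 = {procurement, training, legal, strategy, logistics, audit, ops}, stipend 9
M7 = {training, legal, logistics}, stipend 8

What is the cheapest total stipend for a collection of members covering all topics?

16

M5, M6 cover every topic at stipend 7 + 9 = 16.
Any cover uses at least 2 members; among all covering selections none totals below 16.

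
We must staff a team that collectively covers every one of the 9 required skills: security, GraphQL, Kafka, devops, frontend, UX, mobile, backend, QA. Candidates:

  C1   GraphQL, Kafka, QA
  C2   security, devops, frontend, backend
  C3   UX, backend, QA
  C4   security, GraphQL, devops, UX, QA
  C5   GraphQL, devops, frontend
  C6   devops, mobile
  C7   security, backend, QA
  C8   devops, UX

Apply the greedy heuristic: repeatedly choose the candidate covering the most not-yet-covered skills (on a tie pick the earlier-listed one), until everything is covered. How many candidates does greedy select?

Pick 1: C4 covers 5 new skills (security, GraphQL, devops, UX, QA).
Pick 2: C2 covers 2 new skills (frontend, backend).
Pick 3: C1 covers 1 new skills (Kafka).
Pick 4: C6 covers 1 new skills (mobile).
Greedy uses 4 candidates.

4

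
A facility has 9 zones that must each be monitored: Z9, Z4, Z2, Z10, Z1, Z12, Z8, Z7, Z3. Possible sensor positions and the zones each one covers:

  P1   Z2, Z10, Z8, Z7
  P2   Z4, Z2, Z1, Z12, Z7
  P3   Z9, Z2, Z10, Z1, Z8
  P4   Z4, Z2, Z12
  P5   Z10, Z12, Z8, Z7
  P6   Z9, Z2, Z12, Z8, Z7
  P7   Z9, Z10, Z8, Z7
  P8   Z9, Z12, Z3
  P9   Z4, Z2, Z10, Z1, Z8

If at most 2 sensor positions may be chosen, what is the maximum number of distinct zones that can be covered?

8

Choosing P2, P3 covers {Z9, Z4, Z2, Z10, Z1, Z12, Z8, Z7} — 8 zones.
No choice of 2 sensor positions does better; here Z3 is left uncovered.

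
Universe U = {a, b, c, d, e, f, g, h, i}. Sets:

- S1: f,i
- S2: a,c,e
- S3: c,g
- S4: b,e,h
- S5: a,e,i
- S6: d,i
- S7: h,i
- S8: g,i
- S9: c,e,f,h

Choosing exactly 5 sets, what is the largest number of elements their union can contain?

9

Choosing S1, S2, S3, S4, S6 covers {a, b, c, d, e, f, g, h, i} — 9 elements.
That is all 9 elements.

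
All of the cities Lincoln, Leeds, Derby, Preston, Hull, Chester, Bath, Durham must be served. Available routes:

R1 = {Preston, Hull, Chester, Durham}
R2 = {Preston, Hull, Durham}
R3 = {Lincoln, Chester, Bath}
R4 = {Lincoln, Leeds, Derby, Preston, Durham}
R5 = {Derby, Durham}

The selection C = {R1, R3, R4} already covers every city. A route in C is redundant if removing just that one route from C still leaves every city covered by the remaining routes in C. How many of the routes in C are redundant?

0

Drop R1: Hull uncovered — not redundant.
Drop R3: Bath uncovered — not redundant.
Drop R4: Leeds, Derby uncovered — not redundant.
None of the routes in C is redundant.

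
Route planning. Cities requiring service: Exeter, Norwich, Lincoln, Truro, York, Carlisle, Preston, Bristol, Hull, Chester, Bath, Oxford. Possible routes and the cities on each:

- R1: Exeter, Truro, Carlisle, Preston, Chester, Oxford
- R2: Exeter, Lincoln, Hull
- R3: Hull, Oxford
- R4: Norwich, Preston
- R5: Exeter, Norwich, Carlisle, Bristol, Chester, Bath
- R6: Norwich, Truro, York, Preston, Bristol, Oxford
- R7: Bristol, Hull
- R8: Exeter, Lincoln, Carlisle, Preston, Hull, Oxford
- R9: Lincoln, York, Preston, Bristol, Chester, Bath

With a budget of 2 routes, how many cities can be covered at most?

10

Choosing R1, R9 covers {Exeter, Lincoln, Truro, York, Carlisle, Preston, Bristol, Chester, Bath, Oxford} — 10 cities.
No choice of 2 routes does better; here Norwich, Hull are left uncovered.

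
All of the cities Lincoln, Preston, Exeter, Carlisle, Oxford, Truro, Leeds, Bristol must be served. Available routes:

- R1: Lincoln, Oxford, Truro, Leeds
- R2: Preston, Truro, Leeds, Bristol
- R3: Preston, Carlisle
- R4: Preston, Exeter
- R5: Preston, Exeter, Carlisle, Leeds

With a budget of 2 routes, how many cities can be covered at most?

Choosing R1, R5 covers {Lincoln, Preston, Exeter, Carlisle, Oxford, Truro, Leeds} — 7 cities.
No choice of 2 routes does better; here Bristol is left uncovered.

7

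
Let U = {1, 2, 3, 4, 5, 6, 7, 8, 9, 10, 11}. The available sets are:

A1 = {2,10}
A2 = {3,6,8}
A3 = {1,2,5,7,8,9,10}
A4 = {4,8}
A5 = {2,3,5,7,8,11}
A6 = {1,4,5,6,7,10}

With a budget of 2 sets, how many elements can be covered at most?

10

Choosing A5, A6 covers {1, 2, 3, 4, 5, 6, 7, 8, 10, 11} — 10 elements.
No choice of 2 sets does better; here 9 is left uncovered.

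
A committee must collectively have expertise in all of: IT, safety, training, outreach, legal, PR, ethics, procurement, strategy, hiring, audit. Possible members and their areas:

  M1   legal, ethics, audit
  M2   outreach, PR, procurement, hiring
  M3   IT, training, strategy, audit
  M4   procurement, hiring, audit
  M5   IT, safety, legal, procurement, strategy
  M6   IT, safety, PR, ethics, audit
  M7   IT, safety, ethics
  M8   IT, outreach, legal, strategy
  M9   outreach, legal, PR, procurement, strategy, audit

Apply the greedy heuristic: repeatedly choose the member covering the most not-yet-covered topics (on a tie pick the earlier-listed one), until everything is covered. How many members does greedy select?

4

Pick 1: M9 covers 6 new topics (outreach, legal, PR, procurement, strategy, audit).
Pick 2: M6 covers 3 new topics (IT, safety, ethics).
Pick 3: M2 covers 1 new topics (hiring).
Pick 4: M3 covers 1 new topics (training).
Greedy uses 4 members.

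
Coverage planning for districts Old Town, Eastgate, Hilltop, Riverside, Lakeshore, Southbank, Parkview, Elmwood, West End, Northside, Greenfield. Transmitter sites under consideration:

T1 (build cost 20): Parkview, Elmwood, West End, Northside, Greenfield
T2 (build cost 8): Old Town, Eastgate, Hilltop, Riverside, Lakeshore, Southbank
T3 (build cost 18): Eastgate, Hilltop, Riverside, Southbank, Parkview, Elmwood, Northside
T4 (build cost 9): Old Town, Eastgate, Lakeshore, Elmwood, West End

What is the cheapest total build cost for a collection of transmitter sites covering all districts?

T1, T2 cover every district at build cost 20 + 8 = 28.
Any cover uses at least 2 transmitter sites; among all covering selections none totals below 28.

28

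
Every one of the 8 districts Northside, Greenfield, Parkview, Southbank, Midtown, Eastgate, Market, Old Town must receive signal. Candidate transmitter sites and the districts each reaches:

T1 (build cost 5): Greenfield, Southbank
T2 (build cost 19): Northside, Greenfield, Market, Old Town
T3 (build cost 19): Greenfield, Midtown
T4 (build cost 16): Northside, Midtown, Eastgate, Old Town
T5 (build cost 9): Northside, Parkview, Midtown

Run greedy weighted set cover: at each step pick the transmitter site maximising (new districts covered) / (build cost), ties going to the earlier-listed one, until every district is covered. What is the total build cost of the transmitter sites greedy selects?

Pick 1: T1 adds 2 new (Greenfield, Southbank) at build cost 5 (ratio 2/5).
Pick 2: T5 adds 3 new (Northside, Parkview, Midtown) at build cost 9 (ratio 3/9).
Pick 3: T4 adds 2 new (Eastgate, Old Town) at build cost 16 (ratio 2/16).
Pick 4: T2 adds 1 new (Market) at build cost 19 (ratio 1/19).
Greedy total build cost: 5 + 9 + 16 + 19 = 49.

49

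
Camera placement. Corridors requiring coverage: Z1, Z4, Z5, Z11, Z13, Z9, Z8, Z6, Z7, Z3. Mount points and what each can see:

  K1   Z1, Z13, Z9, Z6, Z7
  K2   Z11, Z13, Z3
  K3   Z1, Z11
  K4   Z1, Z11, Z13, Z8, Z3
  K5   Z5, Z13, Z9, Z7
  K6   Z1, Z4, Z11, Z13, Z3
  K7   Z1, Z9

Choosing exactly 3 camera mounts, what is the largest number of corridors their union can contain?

9

Choosing K1, K4, K5 covers {Z1, Z5, Z11, Z13, Z9, Z8, Z6, Z7, Z3} — 9 corridors.
No choice of 3 camera mounts does better; here Z4 is left uncovered.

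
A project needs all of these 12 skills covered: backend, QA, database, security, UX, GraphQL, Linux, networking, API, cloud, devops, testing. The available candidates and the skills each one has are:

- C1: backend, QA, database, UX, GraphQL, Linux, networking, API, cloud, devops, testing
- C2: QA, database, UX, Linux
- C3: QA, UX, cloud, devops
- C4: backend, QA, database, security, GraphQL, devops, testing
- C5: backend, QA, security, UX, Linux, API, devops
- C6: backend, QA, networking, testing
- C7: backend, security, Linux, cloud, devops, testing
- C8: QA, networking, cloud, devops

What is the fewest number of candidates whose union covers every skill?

C1, C4 together cover {backend, QA, database, security, UX, GraphQL, Linux, networking, API, cloud, devops, testing} — every skill.
No single candidate contains all 12 skills, so 2 is optimal.

2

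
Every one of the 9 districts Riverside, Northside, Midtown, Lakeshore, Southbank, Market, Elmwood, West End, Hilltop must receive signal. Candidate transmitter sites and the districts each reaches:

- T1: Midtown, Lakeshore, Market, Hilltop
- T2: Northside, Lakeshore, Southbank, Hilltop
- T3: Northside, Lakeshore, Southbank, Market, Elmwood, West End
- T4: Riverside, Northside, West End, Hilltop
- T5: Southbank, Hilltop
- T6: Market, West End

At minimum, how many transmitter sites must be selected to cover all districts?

3

T1, T3, T4 together cover {Riverside, Northside, Midtown, Lakeshore, Southbank, Market, Elmwood, West End, Hilltop} — every district.
No 2 of the 6 transmitter sites cover everything (all 15 pairs fall short), so 3 is minimum.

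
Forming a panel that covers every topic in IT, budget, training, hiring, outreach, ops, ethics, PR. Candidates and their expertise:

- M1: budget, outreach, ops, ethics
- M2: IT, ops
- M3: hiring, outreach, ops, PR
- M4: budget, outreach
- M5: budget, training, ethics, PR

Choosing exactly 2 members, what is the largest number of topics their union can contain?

Choosing M3, M5 covers {budget, training, hiring, outreach, ops, ethics, PR} — 7 topics.
No choice of 2 members does better; here IT is left uncovered.

7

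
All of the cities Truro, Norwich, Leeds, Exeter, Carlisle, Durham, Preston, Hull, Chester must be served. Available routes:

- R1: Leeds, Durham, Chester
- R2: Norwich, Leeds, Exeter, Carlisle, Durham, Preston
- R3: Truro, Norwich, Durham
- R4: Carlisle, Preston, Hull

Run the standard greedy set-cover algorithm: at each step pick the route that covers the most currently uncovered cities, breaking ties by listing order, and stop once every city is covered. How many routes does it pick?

4

Pick 1: R2 covers 6 new cities (Norwich, Leeds, Exeter, Carlisle, Durham, Preston).
Pick 2: R1 covers 1 new cities (Chester).
Pick 3: R3 covers 1 new cities (Truro).
Pick 4: R4 covers 1 new cities (Hull).
Greedy uses 4 routes.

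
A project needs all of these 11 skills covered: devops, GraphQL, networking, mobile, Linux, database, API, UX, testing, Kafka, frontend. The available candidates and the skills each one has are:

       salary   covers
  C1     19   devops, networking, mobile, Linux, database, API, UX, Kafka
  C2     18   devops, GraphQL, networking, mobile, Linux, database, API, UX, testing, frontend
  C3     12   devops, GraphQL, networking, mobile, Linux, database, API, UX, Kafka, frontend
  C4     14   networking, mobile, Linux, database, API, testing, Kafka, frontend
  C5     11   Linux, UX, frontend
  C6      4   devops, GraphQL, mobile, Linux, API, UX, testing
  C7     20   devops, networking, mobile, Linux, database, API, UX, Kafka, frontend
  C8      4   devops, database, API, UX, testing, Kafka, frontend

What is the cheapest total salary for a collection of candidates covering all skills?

C3, C6 cover every skill at salary 12 + 4 = 16.
Any cover uses at least 2 candidates; among all covering selections none totals below 16.

16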